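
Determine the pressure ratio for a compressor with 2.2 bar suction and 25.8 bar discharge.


PR = P_high / P_low
PR = 25.8 / 2.2
PR = 11.727

11.727


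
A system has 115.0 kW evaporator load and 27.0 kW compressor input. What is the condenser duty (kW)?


Q_cond = Q_evap + W
Q_cond = 115.0 + 27.0
Q_cond = 142.0 kW

142.0


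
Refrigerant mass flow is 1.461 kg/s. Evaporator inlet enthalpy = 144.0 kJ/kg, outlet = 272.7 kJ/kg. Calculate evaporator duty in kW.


dh = 272.7 - 144.0 = 128.7 kJ/kg
Q_evap = m_dot * dh = 1.461 * 128.7
Q_evap = 188.03 kW

188.03


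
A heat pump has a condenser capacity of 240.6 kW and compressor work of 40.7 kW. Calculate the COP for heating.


COP_hp = Q_cond / W
COP_hp = 240.6 / 40.7
COP_hp = 5.912

5.912


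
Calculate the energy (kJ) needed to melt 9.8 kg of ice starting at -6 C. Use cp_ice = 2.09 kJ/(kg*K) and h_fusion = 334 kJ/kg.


Sensible heat = cp * dT = 2.09 * 6 = 12.54 kJ/kg
Total per kg = 12.54 + 334 = 346.54 kJ/kg
Q = m * total = 9.8 * 346.54
Q = 3396.1 kJ

3396.1


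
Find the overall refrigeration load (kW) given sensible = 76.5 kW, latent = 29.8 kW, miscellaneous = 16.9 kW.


Q_total = Q_s + Q_l + Q_misc
Q_total = 76.5 + 29.8 + 16.9
Q_total = 123.2 kW

123.2


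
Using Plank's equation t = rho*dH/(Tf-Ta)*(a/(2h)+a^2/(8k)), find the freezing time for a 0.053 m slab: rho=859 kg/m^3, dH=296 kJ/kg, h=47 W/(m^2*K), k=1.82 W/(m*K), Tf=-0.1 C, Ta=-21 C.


dT = -0.1 - (-21) = 20.9 K
term1 = a/(2h) = 0.053/(2*47) = 0.0005638297872
term2 = a^2/(8k) = 0.053^2/(8*1.82) = 0.0001929258242
t = rho*dH*1000/dT * (term1 + term2)
t = 859*296*1000/20.9 * (0.0005638297872 + 0.0001929258242)
t = 9206 s

9206


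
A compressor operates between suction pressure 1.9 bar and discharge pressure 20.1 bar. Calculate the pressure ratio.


PR = P_high / P_low
PR = 20.1 / 1.9
PR = 10.579

10.579


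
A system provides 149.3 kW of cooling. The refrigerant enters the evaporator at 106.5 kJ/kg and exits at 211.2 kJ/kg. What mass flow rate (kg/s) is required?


dh = 211.2 - 106.5 = 104.7 kJ/kg
m_dot = Q / dh = 149.3 / 104.7 = 1.426 kg/s

1.426


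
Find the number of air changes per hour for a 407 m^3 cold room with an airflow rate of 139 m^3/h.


ACH = flow / volume
ACH = 139 / 407
ACH = 0.342

0.342


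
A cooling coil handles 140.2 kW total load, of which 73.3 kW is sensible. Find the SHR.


SHR = Q_sensible / Q_total
SHR = 73.3 / 140.2
SHR = 0.523

0.523


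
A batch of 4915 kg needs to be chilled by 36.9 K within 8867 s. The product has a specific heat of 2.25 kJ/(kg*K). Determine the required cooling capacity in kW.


Q = m * cp * dT / t
Q = 4915 * 2.25 * 36.9 / 8867
Q = 46.021 kW

46.021


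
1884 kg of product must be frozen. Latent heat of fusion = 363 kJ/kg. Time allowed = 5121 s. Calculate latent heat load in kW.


Q_lat = m * h_fg / t
Q_lat = 1884 * 363 / 5121
Q_lat = 133.55 kW

133.55


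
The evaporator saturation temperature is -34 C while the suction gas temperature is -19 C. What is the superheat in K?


Superheat = T_suction - T_evap
Superheat = -19 - (-34)
Superheat = 15 K

15


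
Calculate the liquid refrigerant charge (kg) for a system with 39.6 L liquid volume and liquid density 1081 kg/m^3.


Charge = V * rho / 1000
Charge = 39.6 * 1081 / 1000
Charge = 42.81 kg

42.81


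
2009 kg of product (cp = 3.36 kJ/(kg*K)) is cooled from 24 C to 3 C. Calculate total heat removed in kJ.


dT = 24 - (3) = 21 K
Q = m * cp * dT = 2009 * 3.36 * 21
Q = 141755 kJ

141755


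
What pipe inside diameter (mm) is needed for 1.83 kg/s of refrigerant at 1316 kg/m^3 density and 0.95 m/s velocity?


A = m_dot / (rho * v) = 1.83 / (1316 * 0.95) = 0.001463765797 m^2
d = sqrt(4*A/pi) * 1000
d = 43.2 mm

43.2


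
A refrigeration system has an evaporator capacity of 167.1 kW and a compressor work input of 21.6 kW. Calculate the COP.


COP = Q_evap / W
COP = 167.1 / 21.6
COP = 7.736

7.736


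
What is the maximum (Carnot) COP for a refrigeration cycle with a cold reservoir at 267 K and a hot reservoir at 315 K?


dT = 315 - 267 = 48 K
COP_carnot = T_cold / dT = 267 / 48
COP_carnot = 5.563

5.563


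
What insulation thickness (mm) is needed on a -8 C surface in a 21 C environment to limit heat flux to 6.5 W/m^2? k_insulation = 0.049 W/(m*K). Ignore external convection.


dT = 21 - (-8) = 29 K
thickness = k * dT / q_max * 1000
thickness = 0.049 * 29 / 6.5 * 1000
thickness = 218.6 mm

218.6


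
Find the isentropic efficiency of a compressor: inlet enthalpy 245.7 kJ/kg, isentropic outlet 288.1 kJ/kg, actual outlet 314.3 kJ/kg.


dh_ideal = 288.1 - 245.7 = 42.4 kJ/kg
dh_actual = 314.3 - 245.7 = 68.6 kJ/kg
eta_s = dh_ideal / dh_actual = 42.4 / 68.6
eta_s = 0.6181

0.6181


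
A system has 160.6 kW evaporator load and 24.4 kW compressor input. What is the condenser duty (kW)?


Q_cond = Q_evap + W
Q_cond = 160.6 + 24.4
Q_cond = 185.0 kW

185.0


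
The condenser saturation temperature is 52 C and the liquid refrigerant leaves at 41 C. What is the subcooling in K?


Subcooling = T_cond - T_liquid
Subcooling = 52 - 41
Subcooling = 11 K

11


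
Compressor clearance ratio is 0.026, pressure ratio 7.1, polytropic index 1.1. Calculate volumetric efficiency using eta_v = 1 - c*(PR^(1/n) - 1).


PR^(1/n) = 7.1^(1/1.1) = 5.94115969
eta_v = 1 - 0.026 * (5.94115969 - 1)
eta_v = 0.8715

0.8715


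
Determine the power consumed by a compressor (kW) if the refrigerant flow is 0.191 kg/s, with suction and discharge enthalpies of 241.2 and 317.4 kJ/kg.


dh = 317.4 - 241.2 = 76.2 kJ/kg
W = m_dot * dh = 0.191 * 76.2 = 14.55 kW

14.55


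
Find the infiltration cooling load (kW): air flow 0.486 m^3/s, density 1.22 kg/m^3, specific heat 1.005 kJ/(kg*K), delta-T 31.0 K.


Q = V_dot * rho * cp * dT
Q = 0.486 * 1.22 * 1.005 * 31.0
Q = 18.472 kW

18.472


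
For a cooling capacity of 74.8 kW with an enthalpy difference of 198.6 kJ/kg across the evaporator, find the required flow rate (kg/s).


m_dot = Q / dh
m_dot = 74.8 / 198.6
m_dot = 0.3766 kg/s

0.3766


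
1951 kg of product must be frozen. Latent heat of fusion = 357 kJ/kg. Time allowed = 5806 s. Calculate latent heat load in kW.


Q_lat = m * h_fg / t
Q_lat = 1951 * 357 / 5806
Q_lat = 119.96 kW

119.96


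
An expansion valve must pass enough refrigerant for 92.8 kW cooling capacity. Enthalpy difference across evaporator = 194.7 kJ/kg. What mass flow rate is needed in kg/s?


m_dot = Q / dh
m_dot = 92.8 / 194.7
m_dot = 0.4766 kg/s

0.4766


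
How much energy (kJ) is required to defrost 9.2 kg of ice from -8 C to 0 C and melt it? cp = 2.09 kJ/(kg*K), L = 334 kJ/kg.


Sensible heat = cp * dT = 2.09 * 8 = 16.72 kJ/kg
Total per kg = 16.72 + 334 = 350.72 kJ/kg
Q = m * total = 9.2 * 350.72
Q = 3226.6 kJ

3226.6


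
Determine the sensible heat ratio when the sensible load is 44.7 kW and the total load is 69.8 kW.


SHR = Q_sensible / Q_total
SHR = 44.7 / 69.8
SHR = 0.64

0.64


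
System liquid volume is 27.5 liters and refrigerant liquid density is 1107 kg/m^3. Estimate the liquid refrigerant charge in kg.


Charge = V * rho / 1000
Charge = 27.5 * 1107 / 1000
Charge = 30.44 kg

30.44


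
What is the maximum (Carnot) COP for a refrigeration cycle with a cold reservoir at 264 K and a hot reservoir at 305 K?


dT = 305 - 264 = 41 K
COP_carnot = T_cold / dT = 264 / 41
COP_carnot = 6.439

6.439


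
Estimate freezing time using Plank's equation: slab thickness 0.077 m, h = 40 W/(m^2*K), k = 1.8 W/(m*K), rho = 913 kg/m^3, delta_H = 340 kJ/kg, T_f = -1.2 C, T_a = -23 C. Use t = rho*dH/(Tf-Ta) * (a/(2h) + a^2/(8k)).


dT = -1.2 - (-23) = 21.8 K
term1 = a/(2h) = 0.077/(2*40) = 0.0009625
term2 = a^2/(8k) = 0.077^2/(8*1.8) = 0.0004117361111
t = rho*dH*1000/dT * (term1 + term2)
t = 913*340*1000/21.8 * (0.0009625 + 0.0004117361111)
t = 19568 s

19568


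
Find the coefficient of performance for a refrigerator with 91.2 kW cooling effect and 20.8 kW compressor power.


COP = Q_evap / W
COP = 91.2 / 20.8
COP = 4.385

4.385


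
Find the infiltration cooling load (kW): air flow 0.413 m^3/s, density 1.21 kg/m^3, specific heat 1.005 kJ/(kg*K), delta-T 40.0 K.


Q = V_dot * rho * cp * dT
Q = 0.413 * 1.21 * 1.005 * 40.0
Q = 20.089 kW

20.089


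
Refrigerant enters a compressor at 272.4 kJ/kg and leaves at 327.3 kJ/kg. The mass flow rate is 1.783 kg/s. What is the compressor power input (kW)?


dh = 327.3 - 272.4 = 54.9 kJ/kg
W = m_dot * dh = 1.783 * 54.9 = 97.89 kW

97.89


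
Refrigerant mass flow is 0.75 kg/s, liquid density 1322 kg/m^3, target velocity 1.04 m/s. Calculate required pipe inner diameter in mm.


A = m_dot / (rho * v) = 0.75 / (1322 * 1.04) = 0.0005455021529 m^2
d = sqrt(4*A/pi) * 1000
d = 26.4 mm

26.4


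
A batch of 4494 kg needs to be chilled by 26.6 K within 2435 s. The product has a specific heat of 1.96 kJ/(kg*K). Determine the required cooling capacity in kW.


Q = m * cp * dT / t
Q = 4494 * 1.96 * 26.6 / 2435
Q = 96.221 kW

96.221


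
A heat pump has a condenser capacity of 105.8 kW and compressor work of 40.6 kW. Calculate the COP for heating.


COP_hp = Q_cond / W
COP_hp = 105.8 / 40.6
COP_hp = 2.606

2.606


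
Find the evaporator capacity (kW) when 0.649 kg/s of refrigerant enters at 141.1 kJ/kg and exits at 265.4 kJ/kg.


dh = 265.4 - 141.1 = 124.3 kJ/kg
Q_evap = m_dot * dh = 0.649 * 124.3
Q_evap = 80.67 kW

80.67


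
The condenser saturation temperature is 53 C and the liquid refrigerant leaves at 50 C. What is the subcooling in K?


Subcooling = T_cond - T_liquid
Subcooling = 53 - 50
Subcooling = 3 K

3


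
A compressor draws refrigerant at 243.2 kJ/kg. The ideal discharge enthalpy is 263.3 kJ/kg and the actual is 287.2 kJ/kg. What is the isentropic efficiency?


dh_ideal = 263.3 - 243.2 = 20.1 kJ/kg
dh_actual = 287.2 - 243.2 = 44.0 kJ/kg
eta_s = dh_ideal / dh_actual = 20.1 / 44.0
eta_s = 0.4568

0.4568


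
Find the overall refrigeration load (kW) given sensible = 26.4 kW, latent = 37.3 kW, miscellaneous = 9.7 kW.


Q_total = Q_s + Q_l + Q_misc
Q_total = 26.4 + 37.3 + 9.7
Q_total = 73.4 kW

73.4


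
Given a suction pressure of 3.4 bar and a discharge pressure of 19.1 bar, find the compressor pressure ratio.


PR = P_high / P_low
PR = 19.1 / 3.4
PR = 5.618

5.618


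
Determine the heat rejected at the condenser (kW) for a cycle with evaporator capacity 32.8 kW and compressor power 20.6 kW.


Q_cond = Q_evap + W
Q_cond = 32.8 + 20.6
Q_cond = 53.4 kW

53.4


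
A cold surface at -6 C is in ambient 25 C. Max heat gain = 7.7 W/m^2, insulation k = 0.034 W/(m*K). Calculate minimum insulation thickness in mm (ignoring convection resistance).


dT = 25 - (-6) = 31 K
thickness = k * dT / q_max * 1000
thickness = 0.034 * 31 / 7.7 * 1000
thickness = 136.9 mm

136.9


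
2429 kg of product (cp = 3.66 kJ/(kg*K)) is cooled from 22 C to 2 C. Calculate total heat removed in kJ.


dT = 22 - (2) = 20 K
Q = m * cp * dT = 2429 * 3.66 * 20
Q = 177803 kJ

177803


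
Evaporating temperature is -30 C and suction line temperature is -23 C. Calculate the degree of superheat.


Superheat = T_suction - T_evap
Superheat = -23 - (-30)
Superheat = 7 K

7


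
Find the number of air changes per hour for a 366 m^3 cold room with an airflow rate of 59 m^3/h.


ACH = flow / volume
ACH = 59 / 366
ACH = 0.161

0.161


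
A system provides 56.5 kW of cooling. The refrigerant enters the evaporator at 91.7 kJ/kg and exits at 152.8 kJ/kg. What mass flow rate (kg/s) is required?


dh = 152.8 - 91.7 = 61.1 kJ/kg
m_dot = Q / dh = 56.5 / 61.1 = 0.9247 kg/s

0.9247


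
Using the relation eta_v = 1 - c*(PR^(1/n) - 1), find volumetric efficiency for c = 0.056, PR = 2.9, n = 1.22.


PR^(1/n) = 2.9^(1/1.22) = 2.39339706
eta_v = 1 - 0.056 * (2.39339706 - 1)
eta_v = 0.922

0.922


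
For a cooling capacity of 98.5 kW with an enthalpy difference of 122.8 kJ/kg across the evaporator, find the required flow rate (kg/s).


m_dot = Q / dh
m_dot = 98.5 / 122.8
m_dot = 0.8021 kg/s

0.8021


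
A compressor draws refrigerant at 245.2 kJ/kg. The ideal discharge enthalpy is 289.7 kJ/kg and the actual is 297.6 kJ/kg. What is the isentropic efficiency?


dh_ideal = 289.7 - 245.2 = 44.5 kJ/kg
dh_actual = 297.6 - 245.2 = 52.4 kJ/kg
eta_s = dh_ideal / dh_actual = 44.5 / 52.4
eta_s = 0.8492

0.8492


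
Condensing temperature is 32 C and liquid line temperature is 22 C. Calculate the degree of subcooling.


Subcooling = T_cond - T_liquid
Subcooling = 32 - 22
Subcooling = 10 K

10


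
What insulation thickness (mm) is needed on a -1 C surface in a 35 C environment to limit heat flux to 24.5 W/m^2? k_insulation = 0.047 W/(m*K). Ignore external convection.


dT = 35 - (-1) = 36 K
thickness = k * dT / q_max * 1000
thickness = 0.047 * 36 / 24.5 * 1000
thickness = 69.1 mm

69.1


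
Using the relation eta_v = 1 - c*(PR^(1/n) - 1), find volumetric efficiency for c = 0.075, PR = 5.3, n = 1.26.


PR^(1/n) = 5.3^(1/1.26) = 3.75683498
eta_v = 1 - 0.075 * (3.75683498 - 1)
eta_v = 0.7932

0.7932


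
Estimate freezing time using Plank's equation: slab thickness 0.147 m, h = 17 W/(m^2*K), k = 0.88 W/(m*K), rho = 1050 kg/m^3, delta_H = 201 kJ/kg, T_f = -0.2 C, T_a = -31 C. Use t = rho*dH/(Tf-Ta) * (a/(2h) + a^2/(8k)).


dT = -0.2 - (-31) = 30.8 K
term1 = a/(2h) = 0.147/(2*17) = 0.004323529412
term2 = a^2/(8k) = 0.147^2/(8*0.88) = 0.003069460227
t = rho*dH*1000/dT * (term1 + term2)
t = 1050*201*1000/30.8 * (0.004323529412 + 0.003069460227)
t = 50659 s

50659


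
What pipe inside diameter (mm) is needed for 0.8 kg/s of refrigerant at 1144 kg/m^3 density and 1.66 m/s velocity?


A = m_dot / (rho * v) = 0.8 / (1144 * 1.66) = 0.0004212654815 m^2
d = sqrt(4*A/pi) * 1000
d = 23.2 mm

23.2


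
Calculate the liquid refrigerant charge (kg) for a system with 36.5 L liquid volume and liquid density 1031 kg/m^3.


Charge = V * rho / 1000
Charge = 36.5 * 1031 / 1000
Charge = 37.63 kg

37.63


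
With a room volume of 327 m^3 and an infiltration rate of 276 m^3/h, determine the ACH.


ACH = flow / volume
ACH = 276 / 327
ACH = 0.844

0.844


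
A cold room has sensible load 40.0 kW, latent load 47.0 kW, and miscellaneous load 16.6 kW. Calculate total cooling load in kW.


Q_total = Q_s + Q_l + Q_misc
Q_total = 40.0 + 47.0 + 16.6
Q_total = 103.6 kW

103.6


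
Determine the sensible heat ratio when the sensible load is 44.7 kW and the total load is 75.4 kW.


SHR = Q_sensible / Q_total
SHR = 44.7 / 75.4
SHR = 0.593

0.593


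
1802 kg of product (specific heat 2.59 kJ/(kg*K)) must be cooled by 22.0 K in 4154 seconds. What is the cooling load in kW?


Q = m * cp * dT / t
Q = 1802 * 2.59 * 22.0 / 4154
Q = 24.718 kW

24.718


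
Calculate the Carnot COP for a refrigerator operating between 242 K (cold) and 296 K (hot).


dT = 296 - 242 = 54 K
COP_carnot = T_cold / dT = 242 / 54
COP_carnot = 4.481

4.481


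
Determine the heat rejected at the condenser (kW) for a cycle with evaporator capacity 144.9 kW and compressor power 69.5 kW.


Q_cond = Q_evap + W
Q_cond = 144.9 + 69.5
Q_cond = 214.4 kW

214.4


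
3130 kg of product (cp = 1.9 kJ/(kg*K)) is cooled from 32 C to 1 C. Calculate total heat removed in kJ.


dT = 32 - (1) = 31 K
Q = m * cp * dT = 3130 * 1.9 * 31
Q = 184357 kJ

184357


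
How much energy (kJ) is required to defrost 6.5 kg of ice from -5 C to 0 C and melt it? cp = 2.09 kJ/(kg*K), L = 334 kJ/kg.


Sensible heat = cp * dT = 2.09 * 5 = 10.45 kJ/kg
Total per kg = 10.45 + 334 = 344.45 kJ/kg
Q = m * total = 6.5 * 344.45
Q = 2238.9 kJ

2238.9


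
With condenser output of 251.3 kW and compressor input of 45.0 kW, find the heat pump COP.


COP_hp = Q_cond / W
COP_hp = 251.3 / 45.0
COP_hp = 5.584

5.584


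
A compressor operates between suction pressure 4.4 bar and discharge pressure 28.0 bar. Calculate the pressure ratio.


PR = P_high / P_low
PR = 28.0 / 4.4
PR = 6.364

6.364


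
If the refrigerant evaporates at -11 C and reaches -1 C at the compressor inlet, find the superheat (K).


Superheat = T_suction - T_evap
Superheat = -1 - (-11)
Superheat = 10 K

10


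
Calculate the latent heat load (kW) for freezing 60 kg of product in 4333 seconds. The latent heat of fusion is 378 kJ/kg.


Q_lat = m * h_fg / t
Q_lat = 60 * 378 / 4333
Q_lat = 5.23 kW

5.23


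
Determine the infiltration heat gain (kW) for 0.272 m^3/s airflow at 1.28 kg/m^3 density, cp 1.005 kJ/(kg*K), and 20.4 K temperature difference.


Q = V_dot * rho * cp * dT
Q = 0.272 * 1.28 * 1.005 * 20.4
Q = 7.138 kW

7.138


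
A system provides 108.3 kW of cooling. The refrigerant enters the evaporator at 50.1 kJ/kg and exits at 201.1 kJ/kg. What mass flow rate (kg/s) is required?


dh = 201.1 - 50.1 = 151.0 kJ/kg
m_dot = Q / dh = 108.3 / 151.0 = 0.7172 kg/s

0.7172


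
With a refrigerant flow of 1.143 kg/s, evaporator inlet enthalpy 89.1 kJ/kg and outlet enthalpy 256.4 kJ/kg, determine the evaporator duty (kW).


dh = 256.4 - 89.1 = 167.3 kJ/kg
Q_evap = m_dot * dh = 1.143 * 167.3
Q_evap = 191.22 kW

191.22


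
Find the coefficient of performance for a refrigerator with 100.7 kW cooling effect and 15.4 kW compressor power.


COP = Q_evap / W
COP = 100.7 / 15.4
COP = 6.539

6.539


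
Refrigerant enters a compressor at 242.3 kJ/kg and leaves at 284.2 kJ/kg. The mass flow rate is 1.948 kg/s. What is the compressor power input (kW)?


dh = 284.2 - 242.3 = 41.9 kJ/kg
W = m_dot * dh = 1.948 * 41.9 = 81.62 kW

81.62


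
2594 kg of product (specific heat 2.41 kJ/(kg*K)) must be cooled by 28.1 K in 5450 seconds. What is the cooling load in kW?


Q = m * cp * dT / t
Q = 2594 * 2.41 * 28.1 / 5450
Q = 32.233 kW

32.233


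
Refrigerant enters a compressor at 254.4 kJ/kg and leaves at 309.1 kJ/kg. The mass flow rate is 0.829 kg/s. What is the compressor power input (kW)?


dh = 309.1 - 254.4 = 54.7 kJ/kg
W = m_dot * dh = 0.829 * 54.7 = 45.35 kW

45.35


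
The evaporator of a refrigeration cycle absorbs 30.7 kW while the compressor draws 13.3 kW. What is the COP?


COP = Q_evap / W
COP = 30.7 / 13.3
COP = 2.308

2.308


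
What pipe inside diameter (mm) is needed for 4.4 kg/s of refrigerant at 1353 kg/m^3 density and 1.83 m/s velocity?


A = m_dot / (rho * v) = 4.4 / (1353 * 1.83) = 0.001777066951 m^2
d = sqrt(4*A/pi) * 1000
d = 47.6 mm

47.6


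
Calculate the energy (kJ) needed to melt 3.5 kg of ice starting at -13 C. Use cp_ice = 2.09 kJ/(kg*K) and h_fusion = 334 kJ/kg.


Sensible heat = cp * dT = 2.09 * 13 = 27.17 kJ/kg
Total per kg = 27.17 + 334 = 361.17 kJ/kg
Q = m * total = 3.5 * 361.17
Q = 1264.1 kJ

1264.1


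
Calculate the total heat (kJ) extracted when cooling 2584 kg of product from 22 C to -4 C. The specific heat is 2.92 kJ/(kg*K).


dT = 22 - (-4) = 26 K
Q = m * cp * dT = 2584 * 2.92 * 26
Q = 196177 kJ

196177


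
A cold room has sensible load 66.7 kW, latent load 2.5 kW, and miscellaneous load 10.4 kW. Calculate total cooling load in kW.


Q_total = Q_s + Q_l + Q_misc
Q_total = 66.7 + 2.5 + 10.4
Q_total = 79.6 kW

79.6


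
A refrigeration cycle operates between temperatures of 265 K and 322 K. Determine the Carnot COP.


dT = 322 - 265 = 57 K
COP_carnot = T_cold / dT = 265 / 57
COP_carnot = 4.649

4.649


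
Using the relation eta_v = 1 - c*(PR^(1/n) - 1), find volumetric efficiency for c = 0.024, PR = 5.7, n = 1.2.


PR^(1/n) = 5.7^(1/1.2) = 4.26477097
eta_v = 1 - 0.024 * (4.26477097 - 1)
eta_v = 0.9216

0.9216


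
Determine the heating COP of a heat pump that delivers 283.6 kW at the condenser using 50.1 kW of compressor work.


COP_hp = Q_cond / W
COP_hp = 283.6 / 50.1
COP_hp = 5.661

5.661


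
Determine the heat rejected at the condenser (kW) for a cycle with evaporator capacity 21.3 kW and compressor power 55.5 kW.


Q_cond = Q_evap + W
Q_cond = 21.3 + 55.5
Q_cond = 76.8 kW

76.8


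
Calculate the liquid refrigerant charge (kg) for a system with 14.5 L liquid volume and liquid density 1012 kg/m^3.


Charge = V * rho / 1000
Charge = 14.5 * 1012 / 1000
Charge = 14.67 kg

14.67


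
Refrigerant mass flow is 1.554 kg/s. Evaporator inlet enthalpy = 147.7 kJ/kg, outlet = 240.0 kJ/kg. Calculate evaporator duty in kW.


dh = 240.0 - 147.7 = 92.3 kJ/kg
Q_evap = m_dot * dh = 1.554 * 92.3
Q_evap = 143.43 kW

143.43


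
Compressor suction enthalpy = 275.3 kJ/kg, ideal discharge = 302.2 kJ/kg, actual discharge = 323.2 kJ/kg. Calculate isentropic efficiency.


dh_ideal = 302.2 - 275.3 = 26.9 kJ/kg
dh_actual = 323.2 - 275.3 = 47.9 kJ/kg
eta_s = dh_ideal / dh_actual = 26.9 / 47.9
eta_s = 0.5616

0.5616


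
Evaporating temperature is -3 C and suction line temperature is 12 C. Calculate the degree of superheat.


Superheat = T_suction - T_evap
Superheat = 12 - (-3)
Superheat = 15 K

15


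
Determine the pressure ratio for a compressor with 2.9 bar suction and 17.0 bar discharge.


PR = P_high / P_low
PR = 17.0 / 2.9
PR = 5.862

5.862


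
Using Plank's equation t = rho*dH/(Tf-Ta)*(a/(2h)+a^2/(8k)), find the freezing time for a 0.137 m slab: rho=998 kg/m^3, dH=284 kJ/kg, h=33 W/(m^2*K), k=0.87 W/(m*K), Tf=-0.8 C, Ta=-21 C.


dT = -0.8 - (-21) = 20.2 K
term1 = a/(2h) = 0.137/(2*33) = 0.002075757576
term2 = a^2/(8k) = 0.137^2/(8*0.87) = 0.002696695402
t = rho*dH*1000/dT * (term1 + term2)
t = 998*284*1000/20.2 * (0.002075757576 + 0.002696695402)
t = 66964 s

66964


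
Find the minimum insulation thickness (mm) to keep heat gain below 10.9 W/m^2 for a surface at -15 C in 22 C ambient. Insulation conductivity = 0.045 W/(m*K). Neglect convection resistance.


dT = 22 - (-15) = 37 K
thickness = k * dT / q_max * 1000
thickness = 0.045 * 37 / 10.9 * 1000
thickness = 152.8 mm

152.8


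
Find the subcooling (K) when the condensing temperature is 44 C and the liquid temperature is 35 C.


Subcooling = T_cond - T_liquid
Subcooling = 44 - 35
Subcooling = 9 K

9


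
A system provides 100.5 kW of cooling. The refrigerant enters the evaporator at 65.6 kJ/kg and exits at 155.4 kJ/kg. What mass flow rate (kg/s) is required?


dh = 155.4 - 65.6 = 89.8 kJ/kg
m_dot = Q / dh = 100.5 / 89.8 = 1.1192 kg/s

1.1192


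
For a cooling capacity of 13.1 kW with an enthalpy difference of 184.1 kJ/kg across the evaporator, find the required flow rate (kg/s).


m_dot = Q / dh
m_dot = 13.1 / 184.1
m_dot = 0.0712 kg/s

0.0712


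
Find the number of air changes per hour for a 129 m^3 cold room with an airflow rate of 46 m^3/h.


ACH = flow / volume
ACH = 46 / 129
ACH = 0.357

0.357


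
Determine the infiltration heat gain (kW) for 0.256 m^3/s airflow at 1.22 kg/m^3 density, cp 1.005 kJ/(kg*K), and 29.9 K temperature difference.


Q = V_dot * rho * cp * dT
Q = 0.256 * 1.22 * 1.005 * 29.9
Q = 9.385 kW

9.385


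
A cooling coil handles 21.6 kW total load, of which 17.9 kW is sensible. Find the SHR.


SHR = Q_sensible / Q_total
SHR = 17.9 / 21.6
SHR = 0.829

0.829


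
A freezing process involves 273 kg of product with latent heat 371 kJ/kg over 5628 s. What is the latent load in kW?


Q_lat = m * h_fg / t
Q_lat = 273 * 371 / 5628
Q_lat = 18.0 kW

18.0


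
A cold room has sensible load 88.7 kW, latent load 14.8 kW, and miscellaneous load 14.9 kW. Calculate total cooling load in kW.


Q_total = Q_s + Q_l + Q_misc
Q_total = 88.7 + 14.8 + 14.9
Q_total = 118.4 kW

118.4


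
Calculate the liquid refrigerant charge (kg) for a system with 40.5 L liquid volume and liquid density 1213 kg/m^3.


Charge = V * rho / 1000
Charge = 40.5 * 1213 / 1000
Charge = 49.13 kg

49.13


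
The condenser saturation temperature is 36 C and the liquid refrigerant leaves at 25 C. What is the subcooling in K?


Subcooling = T_cond - T_liquid
Subcooling = 36 - 25
Subcooling = 11 K

11


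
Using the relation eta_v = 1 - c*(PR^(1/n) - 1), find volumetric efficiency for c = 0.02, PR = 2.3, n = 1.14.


PR^(1/n) = 2.3^(1/1.14) = 2.07637179
eta_v = 1 - 0.02 * (2.07637179 - 1)
eta_v = 0.9785

0.9785


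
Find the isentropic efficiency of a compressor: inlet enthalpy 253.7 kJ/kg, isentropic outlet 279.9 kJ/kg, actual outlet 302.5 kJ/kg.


dh_ideal = 279.9 - 253.7 = 26.2 kJ/kg
dh_actual = 302.5 - 253.7 = 48.8 kJ/kg
eta_s = dh_ideal / dh_actual = 26.2 / 48.8
eta_s = 0.5369

0.5369


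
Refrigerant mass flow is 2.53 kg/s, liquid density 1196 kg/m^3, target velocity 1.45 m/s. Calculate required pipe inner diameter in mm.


A = m_dot / (rho * v) = 2.53 / (1196 * 1.45) = 0.001458885942 m^2
d = sqrt(4*A/pi) * 1000
d = 43.1 mm

43.1


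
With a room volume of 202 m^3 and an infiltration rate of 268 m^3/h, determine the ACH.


ACH = flow / volume
ACH = 268 / 202
ACH = 1.327

1.327


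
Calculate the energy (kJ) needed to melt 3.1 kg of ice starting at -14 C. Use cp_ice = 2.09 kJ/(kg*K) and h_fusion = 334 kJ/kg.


Sensible heat = cp * dT = 2.09 * 14 = 29.26 kJ/kg
Total per kg = 29.26 + 334 = 363.26 kJ/kg
Q = m * total = 3.1 * 363.26
Q = 1126.1 kJ

1126.1


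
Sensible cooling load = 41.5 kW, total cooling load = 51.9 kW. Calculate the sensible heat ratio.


SHR = Q_sensible / Q_total
SHR = 41.5 / 51.9
SHR = 0.8

0.8


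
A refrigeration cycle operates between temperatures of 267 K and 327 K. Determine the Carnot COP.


dT = 327 - 267 = 60 K
COP_carnot = T_cold / dT = 267 / 60
COP_carnot = 4.45

4.45


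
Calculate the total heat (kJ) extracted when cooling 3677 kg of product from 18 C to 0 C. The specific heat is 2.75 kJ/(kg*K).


dT = 18 - (0) = 18 K
Q = m * cp * dT = 3677 * 2.75 * 18
Q = 182012 kJ

182012


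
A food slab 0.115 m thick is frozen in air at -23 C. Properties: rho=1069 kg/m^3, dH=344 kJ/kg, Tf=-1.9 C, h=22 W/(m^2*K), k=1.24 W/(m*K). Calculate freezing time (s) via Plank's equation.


dT = -1.9 - (-23) = 21.1 K
term1 = a/(2h) = 0.115/(2*22) = 0.002613636364
term2 = a^2/(8k) = 0.115^2/(8*1.24) = 0.001333165323
t = rho*dH*1000/dT * (term1 + term2)
t = 1069*344*1000/21.1 * (0.002613636364 + 0.001333165323)
t = 68786 s

68786


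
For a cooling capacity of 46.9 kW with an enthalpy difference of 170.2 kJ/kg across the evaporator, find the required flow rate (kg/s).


m_dot = Q / dh
m_dot = 46.9 / 170.2
m_dot = 0.2756 kg/s

0.2756


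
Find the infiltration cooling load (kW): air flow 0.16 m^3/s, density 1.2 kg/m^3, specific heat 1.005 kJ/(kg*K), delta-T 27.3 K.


Q = V_dot * rho * cp * dT
Q = 0.16 * 1.2 * 1.005 * 27.3
Q = 5.268 kW

5.268


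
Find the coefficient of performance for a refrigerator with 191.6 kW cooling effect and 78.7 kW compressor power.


COP = Q_evap / W
COP = 191.6 / 78.7
COP = 2.435

2.435


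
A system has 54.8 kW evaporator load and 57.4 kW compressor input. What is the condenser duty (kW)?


Q_cond = Q_evap + W
Q_cond = 54.8 + 57.4
Q_cond = 112.2 kW

112.2


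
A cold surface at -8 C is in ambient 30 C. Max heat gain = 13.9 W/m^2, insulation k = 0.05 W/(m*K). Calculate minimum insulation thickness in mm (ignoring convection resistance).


dT = 30 - (-8) = 38 K
thickness = k * dT / q_max * 1000
thickness = 0.05 * 38 / 13.9 * 1000
thickness = 136.7 mm

136.7


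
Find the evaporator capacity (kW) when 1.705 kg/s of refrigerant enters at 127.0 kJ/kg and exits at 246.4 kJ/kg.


dh = 246.4 - 127.0 = 119.4 kJ/kg
Q_evap = m_dot * dh = 1.705 * 119.4
Q_evap = 203.58 kW

203.58


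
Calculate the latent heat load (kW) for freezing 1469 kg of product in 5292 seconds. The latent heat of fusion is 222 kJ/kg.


Q_lat = m * h_fg / t
Q_lat = 1469 * 222 / 5292
Q_lat = 61.62 kW

61.62


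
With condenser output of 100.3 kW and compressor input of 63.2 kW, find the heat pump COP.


COP_hp = Q_cond / W
COP_hp = 100.3 / 63.2
COP_hp = 1.587

1.587


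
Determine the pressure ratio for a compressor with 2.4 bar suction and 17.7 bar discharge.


PR = P_high / P_low
PR = 17.7 / 2.4
PR = 7.375

7.375


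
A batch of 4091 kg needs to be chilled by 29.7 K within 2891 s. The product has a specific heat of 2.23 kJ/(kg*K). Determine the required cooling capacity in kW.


Q = m * cp * dT / t
Q = 4091 * 2.23 * 29.7 / 2891
Q = 93.722 kW

93.722


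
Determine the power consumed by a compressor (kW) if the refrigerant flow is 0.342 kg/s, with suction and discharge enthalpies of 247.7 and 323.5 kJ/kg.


dh = 323.5 - 247.7 = 75.8 kJ/kg
W = m_dot * dh = 0.342 * 75.8 = 25.92 kW

25.92


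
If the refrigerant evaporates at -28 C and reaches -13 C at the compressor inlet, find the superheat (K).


Superheat = T_suction - T_evap
Superheat = -13 - (-28)
Superheat = 15 K

15


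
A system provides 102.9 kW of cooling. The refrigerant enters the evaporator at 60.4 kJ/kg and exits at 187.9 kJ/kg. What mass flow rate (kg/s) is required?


dh = 187.9 - 60.4 = 127.5 kJ/kg
m_dot = Q / dh = 102.9 / 127.5 = 0.8071 kg/s

0.8071


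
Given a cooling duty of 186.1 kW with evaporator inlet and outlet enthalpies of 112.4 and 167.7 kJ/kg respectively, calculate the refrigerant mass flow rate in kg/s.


dh = 167.7 - 112.4 = 55.3 kJ/kg
m_dot = Q / dh = 186.1 / 55.3 = 3.3653 kg/s

3.3653


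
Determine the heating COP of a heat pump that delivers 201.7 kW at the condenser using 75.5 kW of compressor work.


COP_hp = Q_cond / W
COP_hp = 201.7 / 75.5
COP_hp = 2.672

2.672


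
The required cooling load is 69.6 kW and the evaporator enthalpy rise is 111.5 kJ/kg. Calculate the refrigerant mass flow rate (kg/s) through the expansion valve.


m_dot = Q / dh
m_dot = 69.6 / 111.5
m_dot = 0.6242 kg/s

0.6242


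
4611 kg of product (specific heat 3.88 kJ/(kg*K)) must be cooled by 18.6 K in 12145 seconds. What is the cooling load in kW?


Q = m * cp * dT / t
Q = 4611 * 3.88 * 18.6 / 12145
Q = 27.399 kW

27.399


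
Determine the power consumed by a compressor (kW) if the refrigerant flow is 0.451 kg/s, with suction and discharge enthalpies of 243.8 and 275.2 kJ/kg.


dh = 275.2 - 243.8 = 31.4 kJ/kg
W = m_dot * dh = 0.451 * 31.4 = 14.16 kW

14.16


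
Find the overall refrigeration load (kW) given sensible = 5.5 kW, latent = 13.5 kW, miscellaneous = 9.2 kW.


Q_total = Q_s + Q_l + Q_misc
Q_total = 5.5 + 13.5 + 9.2
Q_total = 28.2 kW

28.2


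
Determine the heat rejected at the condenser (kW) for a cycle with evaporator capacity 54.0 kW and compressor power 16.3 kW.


Q_cond = Q_evap + W
Q_cond = 54.0 + 16.3
Q_cond = 70.3 kW

70.3


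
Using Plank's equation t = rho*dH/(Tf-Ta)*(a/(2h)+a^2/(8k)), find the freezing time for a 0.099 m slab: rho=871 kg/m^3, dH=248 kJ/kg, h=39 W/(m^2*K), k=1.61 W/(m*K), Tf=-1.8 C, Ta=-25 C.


dT = -1.8 - (-25) = 23.2 K
term1 = a/(2h) = 0.099/(2*39) = 0.001269230769
term2 = a^2/(8k) = 0.099^2/(8*1.61) = 0.000760947205
t = rho*dH*1000/dT * (term1 + term2)
t = 871*248*1000/23.2 * (0.001269230769 + 0.000760947205)
t = 18902 s

18902


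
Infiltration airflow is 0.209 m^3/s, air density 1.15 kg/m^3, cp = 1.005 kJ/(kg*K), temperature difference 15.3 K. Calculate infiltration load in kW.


Q = V_dot * rho * cp * dT
Q = 0.209 * 1.15 * 1.005 * 15.3
Q = 3.696 kW

3.696


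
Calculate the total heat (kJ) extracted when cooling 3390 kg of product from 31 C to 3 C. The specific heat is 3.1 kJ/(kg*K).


dT = 31 - (3) = 28 K
Q = m * cp * dT = 3390 * 3.1 * 28
Q = 294252 kJ

294252


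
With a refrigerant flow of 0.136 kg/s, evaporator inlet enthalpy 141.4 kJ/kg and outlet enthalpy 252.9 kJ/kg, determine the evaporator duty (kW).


dh = 252.9 - 141.4 = 111.5 kJ/kg
Q_evap = m_dot * dh = 0.136 * 111.5
Q_evap = 15.16 kW

15.16


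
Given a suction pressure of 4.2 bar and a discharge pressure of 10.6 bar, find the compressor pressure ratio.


PR = P_high / P_low
PR = 10.6 / 4.2
PR = 2.524

2.524


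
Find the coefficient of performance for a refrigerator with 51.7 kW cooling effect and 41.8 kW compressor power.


COP = Q_evap / W
COP = 51.7 / 41.8
COP = 1.237

1.237


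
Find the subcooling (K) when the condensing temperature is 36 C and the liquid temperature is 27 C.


Subcooling = T_cond - T_liquid
Subcooling = 36 - 27
Subcooling = 9 K

9


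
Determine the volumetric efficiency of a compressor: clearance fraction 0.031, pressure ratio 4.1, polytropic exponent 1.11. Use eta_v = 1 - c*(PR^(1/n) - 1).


PR^(1/n) = 4.1^(1/1.11) = 3.56498354
eta_v = 1 - 0.031 * (3.56498354 - 1)
eta_v = 0.9205

0.9205


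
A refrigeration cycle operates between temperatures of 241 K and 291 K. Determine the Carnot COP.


dT = 291 - 241 = 50 K
COP_carnot = T_cold / dT = 241 / 50
COP_carnot = 4.82

4.82


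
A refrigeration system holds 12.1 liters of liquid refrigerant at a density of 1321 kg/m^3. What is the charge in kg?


Charge = V * rho / 1000
Charge = 12.1 * 1321 / 1000
Charge = 15.98 kg

15.98


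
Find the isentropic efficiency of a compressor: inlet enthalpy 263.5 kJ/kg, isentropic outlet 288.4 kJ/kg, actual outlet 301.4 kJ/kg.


dh_ideal = 288.4 - 263.5 = 24.9 kJ/kg
dh_actual = 301.4 - 263.5 = 37.9 kJ/kg
eta_s = dh_ideal / dh_actual = 24.9 / 37.9
eta_s = 0.657

0.657


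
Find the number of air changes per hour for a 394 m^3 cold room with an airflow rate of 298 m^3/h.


ACH = flow / volume
ACH = 298 / 394
ACH = 0.756

0.756


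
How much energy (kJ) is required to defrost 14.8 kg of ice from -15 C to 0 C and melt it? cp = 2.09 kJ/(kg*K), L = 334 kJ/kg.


Sensible heat = cp * dT = 2.09 * 15 = 31.35 kJ/kg
Total per kg = 31.35 + 334 = 365.35 kJ/kg
Q = m * total = 14.8 * 365.35
Q = 5407.2 kJ

5407.2


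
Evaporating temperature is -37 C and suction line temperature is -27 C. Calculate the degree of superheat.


Superheat = T_suction - T_evap
Superheat = -27 - (-37)
Superheat = 10 K

10


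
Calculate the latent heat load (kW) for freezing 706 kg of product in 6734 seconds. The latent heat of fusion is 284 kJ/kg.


Q_lat = m * h_fg / t
Q_lat = 706 * 284 / 6734
Q_lat = 29.77 kW

29.77


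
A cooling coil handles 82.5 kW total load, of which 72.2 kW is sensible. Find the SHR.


SHR = Q_sensible / Q_total
SHR = 72.2 / 82.5
SHR = 0.875

0.875


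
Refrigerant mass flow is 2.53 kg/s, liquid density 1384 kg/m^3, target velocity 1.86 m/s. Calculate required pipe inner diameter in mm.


A = m_dot / (rho * v) = 2.53 / (1384 * 1.86) = 0.0009828143452 m^2
d = sqrt(4*A/pi) * 1000
d = 35.4 mm

35.4


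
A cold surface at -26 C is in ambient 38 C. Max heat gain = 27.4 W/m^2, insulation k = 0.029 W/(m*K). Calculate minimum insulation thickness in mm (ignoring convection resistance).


dT = 38 - (-26) = 64 K
thickness = k * dT / q_max * 1000
thickness = 0.029 * 64 / 27.4 * 1000
thickness = 67.7 mm

67.7


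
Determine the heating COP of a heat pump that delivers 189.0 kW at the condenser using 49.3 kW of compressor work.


COP_hp = Q_cond / W
COP_hp = 189.0 / 49.3
COP_hp = 3.834

3.834


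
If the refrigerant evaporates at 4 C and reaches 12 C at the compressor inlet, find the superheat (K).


Superheat = T_suction - T_evap
Superheat = 12 - (4)
Superheat = 8 K

8


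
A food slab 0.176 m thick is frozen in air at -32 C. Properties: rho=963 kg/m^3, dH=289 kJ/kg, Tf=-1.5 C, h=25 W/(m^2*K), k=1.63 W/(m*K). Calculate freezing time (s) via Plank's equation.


dT = -1.5 - (-32) = 30.5 K
term1 = a/(2h) = 0.176/(2*25) = 0.00352
term2 = a^2/(8k) = 0.176^2/(8*1.63) = 0.002375460123
t = rho*dH*1000/dT * (term1 + term2)
t = 963*289*1000/30.5 * (0.00352 + 0.002375460123)
t = 53795 s

53795


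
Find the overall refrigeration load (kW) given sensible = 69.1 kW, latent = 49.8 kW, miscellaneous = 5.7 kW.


Q_total = Q_s + Q_l + Q_misc
Q_total = 69.1 + 49.8 + 5.7
Q_total = 124.6 kW

124.6


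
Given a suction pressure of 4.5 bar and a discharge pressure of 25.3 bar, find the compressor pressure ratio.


PR = P_high / P_low
PR = 25.3 / 4.5
PR = 5.622

5.622


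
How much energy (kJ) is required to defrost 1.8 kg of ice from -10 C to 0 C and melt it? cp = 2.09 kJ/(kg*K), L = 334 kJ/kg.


Sensible heat = cp * dT = 2.09 * 10 = 20.9 kJ/kg
Total per kg = 20.9 + 334 = 354.9 kJ/kg
Q = m * total = 1.8 * 354.9
Q = 638.8 kJ

638.8


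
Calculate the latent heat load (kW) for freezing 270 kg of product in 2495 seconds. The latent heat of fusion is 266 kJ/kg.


Q_lat = m * h_fg / t
Q_lat = 270 * 266 / 2495
Q_lat = 28.79 kW

28.79


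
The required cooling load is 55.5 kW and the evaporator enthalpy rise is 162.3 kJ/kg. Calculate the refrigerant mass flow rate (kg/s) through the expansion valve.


m_dot = Q / dh
m_dot = 55.5 / 162.3
m_dot = 0.342 kg/s

0.342


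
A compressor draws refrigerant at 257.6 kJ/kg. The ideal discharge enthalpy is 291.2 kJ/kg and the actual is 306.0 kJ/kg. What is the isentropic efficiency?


dh_ideal = 291.2 - 257.6 = 33.6 kJ/kg
dh_actual = 306.0 - 257.6 = 48.4 kJ/kg
eta_s = dh_ideal / dh_actual = 33.6 / 48.4
eta_s = 0.6942

0.6942


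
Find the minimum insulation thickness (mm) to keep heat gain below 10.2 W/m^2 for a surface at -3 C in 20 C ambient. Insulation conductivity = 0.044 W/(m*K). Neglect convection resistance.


dT = 20 - (-3) = 23 K
thickness = k * dT / q_max * 1000
thickness = 0.044 * 23 / 10.2 * 1000
thickness = 99.2 mm

99.2


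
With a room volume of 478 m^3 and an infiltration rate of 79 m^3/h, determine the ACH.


ACH = flow / volume
ACH = 79 / 478
ACH = 0.165

0.165


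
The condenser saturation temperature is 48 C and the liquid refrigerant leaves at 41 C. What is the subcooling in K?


Subcooling = T_cond - T_liquid
Subcooling = 48 - 41
Subcooling = 7 K

7


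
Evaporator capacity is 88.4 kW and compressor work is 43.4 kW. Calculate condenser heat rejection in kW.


Q_cond = Q_evap + W
Q_cond = 88.4 + 43.4
Q_cond = 131.8 kW

131.8


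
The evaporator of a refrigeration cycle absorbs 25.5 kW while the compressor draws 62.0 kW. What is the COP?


COP = Q_evap / W
COP = 25.5 / 62.0
COP = 0.411

0.411


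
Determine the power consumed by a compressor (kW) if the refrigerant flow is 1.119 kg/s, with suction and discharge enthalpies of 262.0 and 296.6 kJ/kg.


dh = 296.6 - 262.0 = 34.6 kJ/kg
W = m_dot * dh = 1.119 * 34.6 = 38.72 kW

38.72


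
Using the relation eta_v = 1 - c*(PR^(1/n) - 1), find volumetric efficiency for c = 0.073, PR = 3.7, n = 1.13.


PR^(1/n) = 3.7^(1/1.13) = 3.18297615
eta_v = 1 - 0.073 * (3.18297615 - 1)
eta_v = 0.8406

0.8406


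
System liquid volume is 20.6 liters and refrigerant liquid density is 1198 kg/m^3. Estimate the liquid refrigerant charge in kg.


Charge = V * rho / 1000
Charge = 20.6 * 1198 / 1000
Charge = 24.68 kg

24.68


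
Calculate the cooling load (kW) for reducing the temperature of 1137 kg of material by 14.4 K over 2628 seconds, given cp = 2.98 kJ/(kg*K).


Q = m * cp * dT / t
Q = 1137 * 2.98 * 14.4 / 2628
Q = 18.566 kW

18.566


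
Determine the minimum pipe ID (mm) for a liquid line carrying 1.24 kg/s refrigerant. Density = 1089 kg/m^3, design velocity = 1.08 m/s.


A = m_dot / (rho * v) = 1.24 / (1089 * 1.08) = 0.001054314186 m^2
d = sqrt(4*A/pi) * 1000
d = 36.6 mm

36.6


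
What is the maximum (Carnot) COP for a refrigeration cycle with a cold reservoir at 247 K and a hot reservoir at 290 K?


dT = 290 - 247 = 43 K
COP_carnot = T_cold / dT = 247 / 43
COP_carnot = 5.744

5.744


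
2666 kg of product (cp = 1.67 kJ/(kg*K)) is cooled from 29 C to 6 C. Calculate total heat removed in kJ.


dT = 29 - (6) = 23 K
Q = m * cp * dT = 2666 * 1.67 * 23
Q = 102401 kJ

102401


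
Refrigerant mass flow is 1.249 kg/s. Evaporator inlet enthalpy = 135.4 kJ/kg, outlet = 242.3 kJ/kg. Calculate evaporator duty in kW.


dh = 242.3 - 135.4 = 106.9 kJ/kg
Q_evap = m_dot * dh = 1.249 * 106.9
Q_evap = 133.52 kW

133.52
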